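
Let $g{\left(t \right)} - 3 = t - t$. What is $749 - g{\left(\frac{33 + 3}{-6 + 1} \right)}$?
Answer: $746$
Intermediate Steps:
$g{\left(t \right)} = 3$ ($g{\left(t \right)} = 3 + \left(t - t\right) = 3 + 0 = 3$)
$749 - g{\left(\frac{33 + 3}{-6 + 1} \right)} = 749 - 3 = 746$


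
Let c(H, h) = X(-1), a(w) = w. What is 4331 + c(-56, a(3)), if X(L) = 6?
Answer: 4337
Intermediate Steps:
c(H, h) = 6
4331 + c(-56, a(3)) = 4331 + 6 = 4337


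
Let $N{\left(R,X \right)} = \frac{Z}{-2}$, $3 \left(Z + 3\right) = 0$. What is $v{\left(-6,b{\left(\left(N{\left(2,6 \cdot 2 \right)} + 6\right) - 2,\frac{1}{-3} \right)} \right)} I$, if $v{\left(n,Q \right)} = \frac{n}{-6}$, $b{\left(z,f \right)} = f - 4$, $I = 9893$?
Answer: $9893$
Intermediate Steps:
$Z = -3$ ($Z = -3 + \frac{1}{3} \cdot 0 = -3 + 0 = -3$)
$N{\left(R,X \right)} = \frac{3}{2}$ ($N{\left(R,X \right)} = - \frac{3}{-2} = \left(-3\right) \left(- \frac{1}{2}\right) = \frac{3}{2}$)
$b{\left(z,f \right)} = -4 + f$ ($b{\left(z,f \right)} = f - 4 = -4 + f$)
$v{\left(n,Q \right)} = - \frac{n}{6}$ ($v{\left(n,Q \right)} = n \left(- \frac{1}{6}\right) = - \frac{n}{6}$)
$v{\left(-6,b{\left(\left(N{\left(2,6 \cdot 2 \right)} + 6\right) - 2,\frac{1}{-3} \right)} \right)} I = \left(- \frac{1}{6}\right) \left(-6\right) 9893 = 1 \cdot 9893 = 9893$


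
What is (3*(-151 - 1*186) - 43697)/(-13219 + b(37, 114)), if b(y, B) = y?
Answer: 22354/6591 ≈ 3.3916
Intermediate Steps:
(3*(-151 - 1*186) - 43697)/(-13219 + b(37, 114)) = (3*(-151 - 1*186) - 43697)/(-13219 + 37) = (3*(-151 - 186) - 43697)/(-13182) = (3*(-337) - 43697)*(-1/13182) = (-1011 - 43697)*(-1/13182) = -44708*(-1/13182) = 22354/6591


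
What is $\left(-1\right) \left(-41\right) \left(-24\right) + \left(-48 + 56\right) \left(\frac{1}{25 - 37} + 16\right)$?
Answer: $- \frac{2570}{3} \approx -856.67$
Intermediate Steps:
$\left(-1\right) \left(-41\right) \left(-24\right) + \left(-48 + 56\right) \left(\frac{1}{25 - 37} + 16\right) = 41 \left(-24\right) + 8 \left(\frac{1}{-12} + 16\right) = -984 + 8 \left(- \frac{1}{12} + 16\right) = -984 + 8 \cdot \frac{191}{12} = -984 + \frac{382}{3} = - \frac{2570}{3}$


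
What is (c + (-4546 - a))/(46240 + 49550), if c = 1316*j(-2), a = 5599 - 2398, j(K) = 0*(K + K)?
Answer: -7747/95790 ≈ -0.080875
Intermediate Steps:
j(K) = 0 (j(K) = 0*(2*K) = 0)
a = 3201
c = 0 (c = 1316*0 = 0)
(c + (-4546 - a))/(46240 + 49550) = (0 + (-4546 - 1*3201))/(46240 + 49550) = (0 + (-4546 - 3201))/95790 = (0 - 7747)*(1/95790) = -7747*1/95790 = -7747/95790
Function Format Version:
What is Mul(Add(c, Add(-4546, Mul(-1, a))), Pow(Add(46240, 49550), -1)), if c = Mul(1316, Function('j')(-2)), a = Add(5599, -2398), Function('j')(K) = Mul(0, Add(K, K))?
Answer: Rational(-7747, 95790) ≈ -0.080875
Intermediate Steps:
Function('j')(K) = 0 (Function('j')(K) = Mul(0, Mul(2, K)) = 0)
a = 3201
c = 0 (c = Mul(1316, 0) = 0)
Mul(Add(c, Add(-4546, Mul(-1, a))), Pow(Add(46240, 49550), -1)) = Mul(Add(0, Add(-4546, Mul(-1, 3201))), Pow(Add(46240, 49550), -1)) = Mul(Add(0, Add(-4546, -3201)), Pow(95790, -1)) = Mul(Add(0, -7747), Rational(1, 95790)) = Mul(-7747, Rational(1, 95790)) = Rational(-7747, 95790)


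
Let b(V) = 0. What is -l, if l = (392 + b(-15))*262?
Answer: -102704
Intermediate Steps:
l = 102704 (l = (392 + 0)*262 = 392*262 = 102704)
-l = -1*102704 = -102704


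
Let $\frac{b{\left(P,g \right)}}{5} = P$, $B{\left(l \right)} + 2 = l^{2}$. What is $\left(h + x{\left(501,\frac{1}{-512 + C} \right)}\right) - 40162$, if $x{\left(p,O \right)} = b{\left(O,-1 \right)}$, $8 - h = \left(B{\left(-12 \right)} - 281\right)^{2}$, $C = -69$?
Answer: $- \frac{34554980}{581} \approx -59475.0$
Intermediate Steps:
$B{\left(l \right)} = -2 + l^{2}$
$h = -19313$ ($h = 8 - \left(\left(-2 + \left(-12\right)^{2}\right) - 281\right)^{2} = 8 - \left(\left(-2 + 144\right) - 281\right)^{2} = 8 - \left(142 - 281\right)^{2} = 8 - \left(-139\right)^{2} = 8 - 19321 = -19313$)
$b{\left(P,g \right)} = 5 P$
$x{\left(p,O \right)} = 5 O$
$\left(h + x{\left(501,\frac{1}{-512 + C} \right)}\right) - 40162 = \left(-19313 + \frac{5}{-512 - 69}\right) - 40162 = \left(-19313 + \frac{5}{-581}\right) - 40162 = \left(-19313 + 5 \left(- \frac{1}{581}\right)\right) - 40162 = \left(-19313 - \frac{5}{581}\right) - 40162 = - \frac{11220858}{581} - 40162 = - \frac{34554980}{581}$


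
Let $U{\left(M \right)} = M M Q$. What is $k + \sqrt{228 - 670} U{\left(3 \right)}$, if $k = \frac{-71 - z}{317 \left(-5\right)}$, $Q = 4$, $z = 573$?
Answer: $\frac{644}{1585} + 36 i \sqrt{442} \approx 0.40631 + 756.86 i$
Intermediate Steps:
$U{\left(M \right)} = 4 M^{2}$ ($U{\left(M \right)} = M M 4 = M^{2} \cdot 4 = 4 M^{2}$)
$k = \frac{644}{1585}$ ($k = \frac{-71 - 573}{317 \left(-5\right)} = \frac{-71 - 573}{-1585} = \left(-644\right) \left(- \frac{1}{1585}\right) = \frac{644}{1585} \approx 0.40631$)
$k + \sqrt{228 - 670} U{\left(3 \right)} = \frac{644}{1585} + \sqrt{228 - 670} \cdot 4 \cdot 3^{2} = \frac{644}{1585} + \sqrt{-442} \cdot 4 \cdot 9 = \frac{644}{1585} + i \sqrt{442} \cdot 36 = \frac{644}{1585} + 36 i \sqrt{442}$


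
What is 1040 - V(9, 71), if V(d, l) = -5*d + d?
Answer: 1076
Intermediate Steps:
V(d, l) = -4*d
1040 - V(9, 71) = 1040 - (-4)*9 = 1040 - 1*(-36) = 1040 + 36 = 1076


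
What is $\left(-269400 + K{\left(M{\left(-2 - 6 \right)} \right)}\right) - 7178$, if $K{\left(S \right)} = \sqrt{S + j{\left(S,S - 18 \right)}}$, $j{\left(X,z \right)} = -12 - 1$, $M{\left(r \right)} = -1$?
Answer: $-276578 + i \sqrt{14} \approx -2.7658 \cdot 10^{5} + 3.7417 i$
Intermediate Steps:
$j{\left(X,z \right)} = -13$ ($j{\left(X,z \right)} = -12 - 1 = -13$)
$K{\left(S \right)} = \sqrt{-13 + S}$ ($K{\left(S \right)} = \sqrt{S - 13} = \sqrt{-13 + S}$)
$\left(-269400 + K{\left(M{\left(-2 - 6 \right)} \right)}\right) - 7178 = \left(-269400 + \sqrt{-13 - 1}\right) - 7178 = \left(-269400 + \sqrt{-14}\right) - 7178 = \left(-269400 + i \sqrt{14}\right) - 7178 = -276578 + i \sqrt{14}$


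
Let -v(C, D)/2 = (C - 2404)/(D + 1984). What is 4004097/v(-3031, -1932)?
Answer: 104106522/5435 ≈ 19155.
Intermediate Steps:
v(C, D) = -2*(-2404 + C)/(1984 + D) (v(C, D) = -2*(C - 2404)/(D + 1984) = -2*(-2404 + C)/(1984 + D))
4004097/v(-3031, -1932) = 4004097/((2*(2404 - 1*(-3031))/(1984 - 1932))) = 4004097/((2*(2404 + 3031)/52)) = 4004097/((2*(1/52)*5435)) = 4004097/(5435/26) = 4004097*(26/5435) = 104106522/5435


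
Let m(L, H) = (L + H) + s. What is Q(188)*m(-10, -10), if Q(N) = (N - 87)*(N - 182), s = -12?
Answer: -19392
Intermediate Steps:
Q(N) = (-182 + N)*(-87 + N) (Q(N) = (-87 + N)*(-182 + N) = (-182 + N)*(-87 + N))
m(L, H) = -12 + H + L (m(L, H) = (L + H) - 12 = (H + L) - 12 = -12 + H + L)
Q(188)*m(-10, -10) = (15834 + 188² - 269*188)*(-12 - 10 - 10) = (15834 + 35344 - 50572)*(-32) = 606*(-32) = -19392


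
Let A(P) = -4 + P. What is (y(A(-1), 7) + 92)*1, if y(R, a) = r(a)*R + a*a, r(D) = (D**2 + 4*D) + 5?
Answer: -269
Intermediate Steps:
r(D) = 5 + D**2 + 4*D
y(R, a) = a**2 + R*(5 + a**2 + 4*a) (y(R, a) = (5 + a**2 + 4*a)*R + a*a = R*(5 + a**2 + 4*a) + a**2 = a**2 + R*(5 + a**2 + 4*a))
(y(A(-1), 7) + 92)*1 = ((7**2 + (-4 - 1)*(5 + 7**2 + 4*7)) + 92)*1 = ((49 - 5*(5 + 49 + 28)) + 92)*1 = ((49 - 5*82) + 92)*1 = ((49 - 410) + 92)*1 = (-361 + 92)*1 = -269*1 = -269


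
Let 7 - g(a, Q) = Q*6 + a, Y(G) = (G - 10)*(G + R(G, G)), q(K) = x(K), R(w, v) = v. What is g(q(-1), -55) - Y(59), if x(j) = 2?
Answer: -5447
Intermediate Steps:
q(K) = 2
Y(G) = 2*G*(-10 + G) (Y(G) = (G - 10)*(G + G) = (-10 + G)*(2*G) = 2*G*(-10 + G))
g(a, Q) = 7 - a - 6*Q (g(a, Q) = 7 - (Q*6 + a) = 7 - (6*Q + a) = 7 - (a + 6*Q) = 7 + (-a - 6*Q) = 7 - a - 6*Q)
g(q(-1), -55) - Y(59) = (7 - 1*2 - 6*(-55)) - 2*59*(-10 + 59) = (7 - 2 + 330) - 2*59*49 = 335 - 1*5782 = 335 - 5782 = -5447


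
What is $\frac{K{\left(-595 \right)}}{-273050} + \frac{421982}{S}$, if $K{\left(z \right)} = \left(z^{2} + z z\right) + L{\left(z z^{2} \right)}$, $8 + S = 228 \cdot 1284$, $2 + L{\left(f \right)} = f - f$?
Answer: $- \frac{535201271}{464731100} \approx -1.1516$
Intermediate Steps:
$L{\left(f \right)} = -2$ ($L{\left(f \right)} = -2 + \left(f - f\right) = -2 + 0 = -2$)
$S = 292744$ ($S = -8 + 228 \cdot 1284 = -8 + 292752 = 292744$)
$K{\left(z \right)} = -2 + 2 z^{2}$ ($K{\left(z \right)} = \left(z^{2} + z z\right) - 2 = \left(z^{2} + z^{2}\right) - 2 = 2 z^{2} - 2 = -2 + 2 z^{2}$)
$\frac{K{\left(-595 \right)}}{-273050} + \frac{421982}{S} = \frac{-2 + 2 \left(-595\right)^{2}}{-273050} + \frac{421982}{292744} = \left(-2 + 2 \cdot 354025\right) \left(- \frac{1}{273050}\right) + 421982 \cdot \frac{1}{292744} = \left(-2 + 708050\right) \left(- \frac{1}{273050}\right) + \frac{210991}{146372} = 708048 \left(- \frac{1}{273050}\right) + \frac{210991}{146372} = - \frac{354024}{136525} + \frac{210991}{146372} = - \frac{535201271}{464731100}$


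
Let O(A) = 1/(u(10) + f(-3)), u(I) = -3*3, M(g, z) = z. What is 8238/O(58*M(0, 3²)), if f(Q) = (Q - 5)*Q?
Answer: 123570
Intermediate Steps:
f(Q) = Q*(-5 + Q) (f(Q) = (-5 + Q)*Q = Q*(-5 + Q))
u(I) = -9
O(A) = 1/15 (O(A) = 1/(-9 - 3*(-5 - 3)) = 1/(-9 - 3*(-8)) = 1/(-9 + 24) = 1/15)
8238/O(58*M(0, 3²)) = 8238/(1/15) = 8238*15 = 123570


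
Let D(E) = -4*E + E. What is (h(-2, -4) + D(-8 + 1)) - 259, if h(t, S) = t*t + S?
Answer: -238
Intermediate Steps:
D(E) = -3*E
h(t, S) = S + t² (h(t, S) = t² + S = S + t²)
(h(-2, -4) + D(-8 + 1)) - 259 = ((-4 + (-2)²) - 3*(-8 + 1)) - 259 = ((-4 + 4) - 3*(-7)) - 259 = (0 + 21) - 259 = 21 - 259 = -238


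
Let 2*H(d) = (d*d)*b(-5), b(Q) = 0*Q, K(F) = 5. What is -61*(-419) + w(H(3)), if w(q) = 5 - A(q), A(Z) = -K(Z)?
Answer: 25569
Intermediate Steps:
b(Q) = 0
A(Z) = -5 (A(Z) = -1*5 = -5)
H(d) = 0 (H(d) = ((d*d)*0)/2 = (d²*0)/2 = (½)*0 = 0)
w(q) = 10 (w(q) = 5 - 1*(-5) = 5 + 5 = 10)
-61*(-419) + w(H(3)) = -61*(-419) + 10 = 25559 + 10 = 25569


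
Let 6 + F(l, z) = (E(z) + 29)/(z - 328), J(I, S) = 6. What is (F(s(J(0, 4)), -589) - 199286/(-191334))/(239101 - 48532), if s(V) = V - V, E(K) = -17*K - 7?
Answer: -1395005548/16717977867591 ≈ -8.3443e-5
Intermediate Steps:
E(K) = -7 - 17*K
s(V) = 0
F(l, z) = -6 + (22 - 17*z)/(-328 + z) (F(l, z) = -6 + ((-7 - 17*z) + 29)/(z - 328) = -6 + (22 - 17*z)/(-328 + z))
(F(s(J(0, 4)), -589) - 199286/(-191334))/(239101 - 48532) = ((1990 - 23*(-589))/(-328 - 589) - 199286/(-191334))/(239101 - 48532) = ((1990 + 13547)/(-917) - 199286*(-1/191334))/190569 = (-1/917*15537 + 99643/95667)*(1/190569) = (-15537/917 + 99643/95667)*(1/190569) = -1395005548/87726639*1/190569 = -1395005548/16717977867591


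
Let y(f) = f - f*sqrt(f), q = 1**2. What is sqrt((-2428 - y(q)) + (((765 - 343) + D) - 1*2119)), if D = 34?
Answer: I*sqrt(4091) ≈ 63.961*I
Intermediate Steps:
q = 1
y(f) = f - f**(3/2)
sqrt((-2428 - y(q)) + (((765 - 343) + D) - 1*2119)) = sqrt((-2428 - (1 - 1**(3/2))) + (((765 - 343) + 34) - 1*2119)) = sqrt((-2428 - (1 - 1*1)) + ((422 + 34) - 2119)) = sqrt((-2428 - (1 - 1)) + (456 - 2119)) = sqrt((-2428 - 1*0) - 1663) = sqrt((-2428 + 0) - 1663) = sqrt(-2428 - 1663) = sqrt(-4091) = I*sqrt(4091)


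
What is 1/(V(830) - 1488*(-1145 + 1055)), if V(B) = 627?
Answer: 1/134547 ≈ 7.4323e-6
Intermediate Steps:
1/(V(830) - 1488*(-1145 + 1055)) = 1/(627 - 1488*(-1145 + 1055)) = 1/(627 - 1488*(-90)) = 1/(627 + 133920) = 1/134547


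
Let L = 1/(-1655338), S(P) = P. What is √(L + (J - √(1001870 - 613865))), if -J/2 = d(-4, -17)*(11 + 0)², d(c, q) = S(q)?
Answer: √(11272951979264478 - 2740143894244*√388005)/1655338 ≈ 59.086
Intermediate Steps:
d(c, q) = q
J = 4114 (J = -(-34)*(11 + 0)² = -(-34)*11² = -(-34)*121 = -2*(-2057) = 4114)
L = -1/1655338 ≈ -6.0411e-7
√(L + (J - √(1001870 - 613865))) = √(-1/1655338 + (4114 - √(1001870 - 613865))) = √(-1/1655338 + (4114 - √388005)) = √(6810060531/1655338 - √388005)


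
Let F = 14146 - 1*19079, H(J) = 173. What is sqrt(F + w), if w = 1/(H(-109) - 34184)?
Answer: 2*I*sqrt(158506625414)/11337 ≈ 70.235*I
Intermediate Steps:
F = -4933 (F = 14146 - 19079 = -4933)
w = -1/34011 (w = 1/(173 - 34184) = 1/(-34011) = -1/34011 ≈ -2.9402e-5)
sqrt(F + w) = sqrt(-4933 - 1/34011) = sqrt(-167776264/34011) = 2*I*sqrt(158506625414)/11337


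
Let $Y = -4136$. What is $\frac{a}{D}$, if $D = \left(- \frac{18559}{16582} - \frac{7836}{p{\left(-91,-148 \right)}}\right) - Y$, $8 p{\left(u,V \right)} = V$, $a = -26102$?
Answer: $- \frac{16014464468}{2796763045} \approx -5.7261$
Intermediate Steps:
$p{\left(u,V \right)} = \frac{V}{8}$
$D = \frac{2796763045}{613534}$ ($D = \left(- \frac{18559}{16582} - \frac{7836}{\frac{1}{8} \left(-148\right)}\right) - -4136 = \left(\left(-18559\right) \frac{1}{16582} - \frac{7836}{- \frac{37}{2}}\right) + 4136 = \left(- \frac{18559}{16582} - - \frac{15672}{37}\right) + 4136 = \left(- \frac{18559}{16582} + \frac{15672}{37}\right) + 4136 = \frac{259186421}{613534} + 4136 = \frac{2796763045}{613534} \approx 4558.4$)
$\frac{a}{D} = - \frac{26102}{\frac{2796763045}{613534}} = \left(-26102\right) \frac{613534}{2796763045} = - \frac{16014464468}{2796763045}$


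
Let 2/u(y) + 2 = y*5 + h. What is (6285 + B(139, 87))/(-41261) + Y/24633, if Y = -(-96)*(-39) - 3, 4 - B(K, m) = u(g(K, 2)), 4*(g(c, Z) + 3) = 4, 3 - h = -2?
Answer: -103176314/338794071 ≈ -0.30454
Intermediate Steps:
h = 5 (h = 3 - 1*(-2) = 3 + 2 = 5)
g(c, Z) = -2 (g(c, Z) = -3 + (1/4)*4 = -3 + 1 = -2)
u(y) = 2/(3 + 5*y) (u(y) = 2/(-2 + (y*5 + 5)) = 2/(-2 + (5*y + 5)) = 2/(-2 + (5 + 5*y)) = 2/(3 + 5*y))
B(K, m) = 30/7 (B(K, m) = 4 - 2/(3 + 5*(-2)) = 4 - 2/(3 - 10) = 4 - 2/(-7) = 4 - 2*(-1)/7 = 4 - 1*(-2/7) = 4 + 2/7 = 30/7)
Y = -3747 (Y = -96*39 - 3 = -3744 - 3 = -3747)
(6285 + B(139, 87))/(-41261) + Y/24633 = (6285 + 30/7)/(-41261) - 3747/24633 = (44025/7)*(-1/41261) - 3747*1/24633 = -44025/288827 - 1249/8211 = -103176314/338794071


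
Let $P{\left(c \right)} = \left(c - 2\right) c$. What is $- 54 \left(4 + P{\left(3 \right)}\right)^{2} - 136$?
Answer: $-2782$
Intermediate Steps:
$P{\left(c \right)} = c \left(-2 + c\right)$ ($P{\left(c \right)} = \left(-2 + c\right) c = c \left(-2 + c\right)$)
$- 54 \left(4 + P{\left(3 \right)}\right)^{2} - 136 = - 54 \left(4 + 3 \left(-2 + 3\right)\right)^{2} - 136 = - 54 \left(4 + 3 \cdot 1\right)^{2} - 136 = - 54 \left(4 + 3\right)^{2} - 136 = - 54 \cdot 7^{2} - 136 = \left(-54\right) 49 - 136 = -2646 - 136 = -2782$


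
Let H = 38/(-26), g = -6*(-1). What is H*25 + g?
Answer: -397/13 ≈ -30.538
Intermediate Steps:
g = 6
H = -19/13 (H = 38*(-1/26) = -19/13 ≈ -1.4615)
H*25 + g = -19/13*25 + 6 = -475/13 + 6 = -397/13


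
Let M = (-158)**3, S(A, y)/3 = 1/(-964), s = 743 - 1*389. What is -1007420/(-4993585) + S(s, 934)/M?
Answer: 766105994679863/3797438395586656 ≈ 0.20174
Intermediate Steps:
s = 354 (s = 743 - 389 = 354)
S(A, y) = -3/964 (S(A, y) = 3/(-964) = 3*(-1/964) = -3/964)
M = -3944312
-1007420/(-4993585) + S(s, 934)/M = -1007420/(-4993585) - 3/964/(-3944312) = -1007420*(-1/4993585) - 3/964*(-1/3944312) = 201484/998717 + 3/3802316768 = 766105994679863/3797438395586656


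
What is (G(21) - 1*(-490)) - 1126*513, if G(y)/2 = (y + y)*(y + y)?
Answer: -573620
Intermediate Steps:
G(y) = 8*y² (G(y) = 2*((y + y)*(y + y)) = 2*((2*y)*(2*y)) = 2*(4*y²) = 8*y²)
(G(21) - 1*(-490)) - 1126*513 = (8*21² - 1*(-490)) - 1126*513 = (8*441 + 490) - 577638 = (3528 + 490) - 577638 = 4018 - 577638 = -573620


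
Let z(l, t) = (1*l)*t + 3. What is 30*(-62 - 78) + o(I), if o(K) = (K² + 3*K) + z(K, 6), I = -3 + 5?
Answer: -4175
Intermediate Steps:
z(l, t) = 3 + l*t (z(l, t) = l*t + 3 = 3 + l*t)
I = 2
o(K) = 3 + K² + 9*K (o(K) = (K² + 3*K) + (3 + K*6) = (K² + 3*K) + (3 + 6*K) = 3 + K² + 9*K)
30*(-62 - 78) + o(I) = 30*(-62 - 78) + (3 + 2² + 9*2) = 30*(-140) + (3 + 4 + 18) = -4200 + 25 = -4175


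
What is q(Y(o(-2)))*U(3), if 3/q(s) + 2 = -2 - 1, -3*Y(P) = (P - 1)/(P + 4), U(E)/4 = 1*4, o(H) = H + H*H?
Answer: -48/5 ≈ -9.6000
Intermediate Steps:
o(H) = H + H**2
U(E) = 16 (U(E) = 4*(1*4) = 4*4 = 16)
Y(P) = -(-1 + P)/(3*(4 + P)) (Y(P) = -(P - 1)/(3*(P + 4)) = -(-1 + P)/(3*(4 + P)))
q(s) = -3/5 (q(s) = 3/(-2 + (-2 - 1)) = 3/(-2 - 3) = 3/(-5) = 3*(-1/5) = -3/5)
q(Y(o(-2)))*U(3) = -3/5*16 = -48/5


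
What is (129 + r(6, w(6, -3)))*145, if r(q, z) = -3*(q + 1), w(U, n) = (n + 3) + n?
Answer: 15660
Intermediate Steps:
w(U, n) = 3 + 2*n (w(U, n) = (3 + n) + n = 3 + 2*n)
r(q, z) = -3 - 3*q (r(q, z) = -3*(1 + q) = -3 - 3*q)
(129 + r(6, w(6, -3)))*145 = (129 + (-3 - 3*6))*145 = (129 + (-3 - 18))*145 = (129 - 21)*145 = 108*145 = 15660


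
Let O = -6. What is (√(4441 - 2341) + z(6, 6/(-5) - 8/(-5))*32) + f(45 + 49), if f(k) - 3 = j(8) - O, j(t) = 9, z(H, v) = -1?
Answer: -14 + 10*√21 ≈ 31.826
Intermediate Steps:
f(k) = 18 (f(k) = 3 + (9 - 1*(-6)) = 3 + (9 + 6) = 3 + 15 = 18)
(√(4441 - 2341) + z(6, 6/(-5) - 8/(-5))*32) + f(45 + 49) = (√(4441 - 2341) - 1*32) + 18 = (√2100 - 32) + 18 = (10*√21 - 32) + 18 = (-32 + 10*√21) + 18 = -14 + 10*√21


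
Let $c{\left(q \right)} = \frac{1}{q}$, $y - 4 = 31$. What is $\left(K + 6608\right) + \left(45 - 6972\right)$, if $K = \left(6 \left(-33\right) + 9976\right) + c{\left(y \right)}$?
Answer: $\frac{331066}{35} \approx 9459.0$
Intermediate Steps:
$y = 35$ ($y = 4 + 31 = 35$)
$K = \frac{342231}{35}$ ($K = \left(6 \left(-33\right) + 9976\right) + \frac{1}{35} = \left(-198 + 9976\right) + \frac{1}{35} = 9778 + \frac{1}{35} = \frac{342231}{35} \approx 9778.0$)
$\left(K + 6608\right) + \left(45 - 6972\right) = \left(\frac{342231}{35} + 6608\right) + \left(45 - 6972\right) = \frac{573511}{35} + \left(45 - 6972\right) = \frac{573511}{35} - 6927 = \frac{331066}{35}$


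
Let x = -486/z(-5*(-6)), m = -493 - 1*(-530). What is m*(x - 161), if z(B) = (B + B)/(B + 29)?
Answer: -236393/10 ≈ -23639.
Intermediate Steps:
m = 37 (m = -493 + 530 = 37)
z(B) = 2*B/(29 + B) (z(B) = (2*B)/(29 + B) = 2*B/(29 + B))
x = -4779/10 (x = -486/(2*(-5*(-6))/(29 - 5*(-6))) = -486/(2*30/(29 + 30)) = -486/(2*30/59) = -486/(2*30*(1/59)) = -486/60/59 = -486*59/60 = -4779/10 ≈ -477.90)
m*(x - 161) = 37*(-4779/10 - 161) = 37*(-6389/10) = -236393/10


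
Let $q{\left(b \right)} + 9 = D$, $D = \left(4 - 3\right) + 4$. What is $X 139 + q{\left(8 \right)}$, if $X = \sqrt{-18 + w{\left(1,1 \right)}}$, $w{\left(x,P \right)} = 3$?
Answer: $-4 + 139 i \sqrt{15} \approx -4.0 + 538.34 i$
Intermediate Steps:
$D = 5$ ($D = 1 + 4 = 5$)
$q{\left(b \right)} = -4$ ($q{\left(b \right)} = -9 + 5 = -4$)
$X = i \sqrt{15}$ ($X = \sqrt{-18 + 3} = \sqrt{-15} = i \sqrt{15} \approx 3.873 i$)
$X 139 + q{\left(8 \right)} = i \sqrt{15} \cdot 139 - 4 = 139 i \sqrt{15} - 4 = -4 + 139 i \sqrt{15}$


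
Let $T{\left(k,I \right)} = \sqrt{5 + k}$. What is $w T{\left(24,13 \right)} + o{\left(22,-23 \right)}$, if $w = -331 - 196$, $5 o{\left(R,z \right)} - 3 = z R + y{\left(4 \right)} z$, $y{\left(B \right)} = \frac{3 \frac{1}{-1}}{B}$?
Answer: $- \frac{1943}{20} - 527 \sqrt{29} \approx -2935.1$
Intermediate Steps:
$y{\left(B \right)} = - \frac{3}{B}$ ($y{\left(B \right)} = \frac{3 \left(-1\right)}{B} = - \frac{3}{B}$)
$o{\left(R,z \right)} = \frac{3}{5} - \frac{3 z}{20} + \frac{R z}{5}$ ($o{\left(R,z \right)} = \frac{3}{5} + \frac{z R + - \frac{3}{4} z}{5} = \frac{3}{5} + \frac{R z + \left(-3\right) \frac{1}{4} z}{5} = \frac{3}{5} + \frac{R z - \frac{3 z}{4}}{5} = \frac{3}{5} + \frac{- \frac{3 z}{4} + R z}{5} = \frac{3}{5} + \left(- \frac{3 z}{20} + \frac{R z}{5}\right) = \frac{3}{5} - \frac{3 z}{20} + \frac{R z}{5}$)
$w = -527$ ($w = -331 - 196 = -527$)
$w T{\left(24,13 \right)} + o{\left(22,-23 \right)} = - 527 \sqrt{5 + 24} + \left(\frac{3}{5} - - \frac{69}{20} + \frac{1}{5} \cdot 22 \left(-23\right)\right) = - 527 \sqrt{29} + \left(\frac{3}{5} + \frac{69}{20} - \frac{506}{5}\right) = - 527 \sqrt{29} - \frac{1943}{20} = - \frac{1943}{20} - 527 \sqrt{29}$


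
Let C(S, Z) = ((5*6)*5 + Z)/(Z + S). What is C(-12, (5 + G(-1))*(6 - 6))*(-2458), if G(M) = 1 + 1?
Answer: 30725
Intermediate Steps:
G(M) = 2
C(S, Z) = (150 + Z)/(S + Z) (C(S, Z) = (30*5 + Z)/(S + Z) = (150 + Z)/(S + Z))
C(-12, (5 + G(-1))*(6 - 6))*(-2458) = ((150 + (5 + 2)*(6 - 6))/(-12 + (5 + 2)*(6 - 6)))*(-2458) = ((150 + 7*0)/(-12 + 7*0))*(-2458) = ((150 + 0)/(-12 + 0))*(-2458) = (150/(-12))*(-2458) = -1/12*150*(-2458) = -25/2*(-2458) = 30725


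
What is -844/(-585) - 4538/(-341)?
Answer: 2942534/199485 ≈ 14.751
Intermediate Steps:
-844/(-585) - 4538/(-341) = -844*(-1/585) - 4538*(-1/341) = 844/585 + 4538/341 = 2942534/199485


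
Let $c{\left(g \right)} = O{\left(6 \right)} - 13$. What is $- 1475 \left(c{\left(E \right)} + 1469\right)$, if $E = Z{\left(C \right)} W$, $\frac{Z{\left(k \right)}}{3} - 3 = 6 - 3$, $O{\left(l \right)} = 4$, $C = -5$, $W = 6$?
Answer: $-2153500$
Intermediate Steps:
$Z{\left(k \right)} = 18$ ($Z{\left(k \right)} = 9 + 3 \left(6 - 3\right) = 9 + 3 \cdot 3 = 9 + 9 = 18$)
$E = 108$ ($E = 18 \cdot 6 = 108$)
$c{\left(g \right)} = -9$ ($c{\left(g \right)} = 4 - 13 = -9$)
$- 1475 \left(c{\left(E \right)} + 1469\right) = - 1475 \left(-9 + 1469\right) = \left(-1475\right) 1460 = -2153500$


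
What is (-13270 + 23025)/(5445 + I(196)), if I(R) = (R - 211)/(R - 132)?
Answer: 124864/69693 ≈ 1.7916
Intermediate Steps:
I(R) = (-211 + R)/(-132 + R)
(-13270 + 23025)/(5445 + I(196)) = (-13270 + 23025)/(5445 + (-211 + 196)/(-132 + 196)) = 9755/(5445 - 15/64) = 9755/(348465/64) = 9755*(64/348465) = 124864/69693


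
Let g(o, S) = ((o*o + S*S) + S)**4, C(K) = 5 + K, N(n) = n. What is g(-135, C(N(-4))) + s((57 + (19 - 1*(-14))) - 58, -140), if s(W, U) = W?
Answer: 110372473221213873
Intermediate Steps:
g(o, S) = (S + S**2 + o**2)**4 (g(o, S) = ((o**2 + S**2) + S)**4 = ((S**2 + o**2) + S)**4 = (S + S**2 + o**2)**4)
g(-135, C(N(-4))) + s((57 + (19 - 1*(-14))) - 58, -140) = ((5 - 4) + (5 - 4)**2 + (-135)**2)**4 + ((57 + (19 - 1*(-14))) - 58) = (1 + 1**2 + 18225)**4 + ((57 + (19 + 14)) - 58) = (1 + 1 + 18225)**4 + ((57 + 33) - 58) = 18227**4 + (90 - 58) = 110372473221213841 + 32 = 110372473221213873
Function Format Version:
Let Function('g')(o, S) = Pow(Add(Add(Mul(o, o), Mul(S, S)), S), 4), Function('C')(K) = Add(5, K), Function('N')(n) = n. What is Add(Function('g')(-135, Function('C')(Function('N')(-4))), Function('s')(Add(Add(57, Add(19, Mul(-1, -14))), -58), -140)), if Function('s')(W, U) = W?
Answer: 110372473221213873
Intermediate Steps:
Function('g')(o, S) = Pow(Add(S, Pow(S, 2), Pow(o, 2)), 4) (Function('g')(o, S) = Pow(Add(Add(Pow(o, 2), Pow(S, 2)), S), 4) = Pow(Add(Add(Pow(S, 2), Pow(o, 2)), S), 4) = Pow(Add(S, Pow(S, 2), Pow(o, 2)), 4))
Add(Function('g')(-135, Function('C')(Function('N')(-4))), Function('s')(Add(Add(57, Add(19, Mul(-1, -14))), -58), -140)) = Add(Pow(Add(Add(5, -4), Pow(Add(5, -4), 2), Pow(-135, 2)), 4), Add(Add(57, Add(19, Mul(-1, -14))), -58)) = Add(Pow(Add(1, Pow(1, 2), 18225), 4), Add(Add(57, Add(19, 14)), -58)) = Add(Pow(Add(1, 1, 18225), 4), Add(Add(57, 33), -58)) = Add(Pow(18227, 4), Add(90, -58)) = Add(110372473221213841, 32) = 110372473221213873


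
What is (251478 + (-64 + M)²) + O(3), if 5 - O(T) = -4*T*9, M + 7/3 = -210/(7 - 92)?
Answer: 664996240/2601 ≈ 2.5567e+5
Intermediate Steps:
M = 7/51 (M = -7/3 - 210/(7 - 92) = -7/3 - 210/(-85) = -7/3 - 210*(-1/85) = -7/3 + 42/17 = 7/51 ≈ 0.13725)
O(T) = 5 + 36*T (O(T) = 5 - (-4*T)*9 = 5 - (-36)*T = 5 + 36*T)
(251478 + (-64 + M)²) + O(3) = (251478 + (-64 + 7/51)²) + (5 + 36*3) = (251478 + (-3257/51)²) + (5 + 108) = (251478 + 10608049/2601) + 113 = 664702327/2601 + 113 = 664996240/2601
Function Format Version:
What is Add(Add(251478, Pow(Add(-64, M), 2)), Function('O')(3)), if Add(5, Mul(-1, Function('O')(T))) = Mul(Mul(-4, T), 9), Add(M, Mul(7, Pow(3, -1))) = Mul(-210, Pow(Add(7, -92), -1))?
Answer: Rational(664996240, 2601) ≈ 2.5567e+5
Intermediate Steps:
M = Rational(7, 51) (M = Add(Rational(-7, 3), Mul(-210, Pow(Add(7, -92), -1))) = Add(Rational(-7, 3), Mul(-210, Pow(-85, -1))) = Add(Rational(-7, 3), Mul(-210, Rational(-1, 85))) = Add(Rational(-7, 3), Rational(42, 17)) = Rational(7, 51) ≈ 0.13725)
Function('O')(T) = Add(5, Mul(36, T)) (Function('O')(T) = Add(5, Mul(-1, Mul(Mul(-4, T), 9))) = Add(5, Mul(-1, Mul(-36, T))) = Add(5, Mul(36, T)))
Add(Add(251478, Pow(Add(-64, M), 2)), Function('O')(3)) = Add(Add(251478, Pow(Add(-64, Rational(7, 51)), 2)), Add(5, Mul(36, 3))) = Add(Add(251478, Pow(Rational(-3257, 51), 2)), Add(5, 108)) = Add(Add(251478, Rational(10608049, 2601)), 113) = Add(Rational(664702327, 2601), 113) = Rational(664996240, 2601)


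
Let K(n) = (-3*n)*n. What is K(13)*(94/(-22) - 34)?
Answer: 213447/11 ≈ 19404.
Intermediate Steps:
K(n) = -3*n²
K(13)*(94/(-22) - 34) = (-3*13²)*(94/(-22) - 34) = (-3*169)*(94*(-1/22) - 34) = -507*(-47/11 - 34) = -507*(-421/11) = 213447/11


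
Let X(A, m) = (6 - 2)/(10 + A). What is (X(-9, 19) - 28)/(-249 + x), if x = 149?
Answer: 6/25 ≈ 0.24000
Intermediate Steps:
X(A, m) = 4/(10 + A)
(X(-9, 19) - 28)/(-249 + x) = (4/(10 - 9) - 28)/(-249 + 149) = (4/1 - 28)/(-100) = (4*1 - 28)*(-1/100) = (4 - 28)*(-1/100) = -24*(-1/100) = 6/25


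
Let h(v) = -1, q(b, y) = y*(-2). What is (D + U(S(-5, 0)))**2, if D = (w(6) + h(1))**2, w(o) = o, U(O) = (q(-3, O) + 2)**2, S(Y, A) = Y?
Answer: 28561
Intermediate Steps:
q(b, y) = -2*y
U(O) = (2 - 2*O)**2 (U(O) = (-2*O + 2)**2 = (2 - 2*O)**2)
D = 25 (D = (6 - 1)**2 = 5**2 = 25)
(D + U(S(-5, 0)))**2 = (25 + 4*(-1 - 5)**2)**2 = (25 + 4*(-6)**2)**2 = (25 + 4*36)**2 = (25 + 144)**2 = 169**2 = 28561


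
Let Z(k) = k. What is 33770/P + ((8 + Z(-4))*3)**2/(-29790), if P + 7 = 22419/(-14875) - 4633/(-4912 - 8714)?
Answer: -11328043954093852/2739641767195 ≈ -4134.9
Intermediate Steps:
P = -1655372669/202686750 (P = -7 + (22419/(-14875) - 4633/(-4912 - 8714)) = -7 + (22419*(-1/14875) - 4633/(-13626)) = -7 + (-22419/14875 - 4633*(-1/13626)) = -7 + (-22419/14875 + 4633/13626) = -7 - 236565419/202686750 = -1655372669/202686750 ≈ -8.1671)
33770/P + ((8 + Z(-4))*3)**2/(-29790) = 33770/(-1655372669/202686750) + ((8 - 4)*3)**2/(-29790) = 33770*(-202686750/1655372669) + (4*3)**2*(-1/29790) = -6844731547500/1655372669 + 12**2*(-1/29790) = -6844731547500/1655372669 + 144*(-1/29790) = -6844731547500/1655372669 - 8/1655 = -11328043954093852/2739641767195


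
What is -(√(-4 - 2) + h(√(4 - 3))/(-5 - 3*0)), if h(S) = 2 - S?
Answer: ⅕ - I*√6 ≈ 0.2 - 2.4495*I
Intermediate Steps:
-(√(-4 - 2) + h(√(4 - 3))/(-5 - 3*0)) = -(√(-4 - 2) + (2 - √(4 - 3))/(-5 - 3*0)) = -(√(-6) + (2 - √1)/(-5 + 0)) = -(I*√6 + (2 - 1*1)/(-5)) = -(I*√6 + (2 - 1)*(-⅕)) = -(I*√6 + 1*(-⅕)) = -(I*√6 - ⅕) = -(-⅕ + I*√6) = ⅕ - I*√6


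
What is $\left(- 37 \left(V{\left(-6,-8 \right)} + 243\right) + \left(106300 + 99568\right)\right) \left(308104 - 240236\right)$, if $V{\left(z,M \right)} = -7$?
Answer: $13379226048$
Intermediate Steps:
$\left(- 37 \left(V{\left(-6,-8 \right)} + 243\right) + \left(106300 + 99568\right)\right) \left(308104 - 240236\right) = \left(- 37 \left(-7 + 243\right) + \left(106300 + 99568\right)\right) \left(308104 - 240236\right) = \left(\left(-37\right) 236 + 205868\right) 67868 = \left(-8732 + 205868\right) 67868 = 197136 \cdot 67868 = 13379226048$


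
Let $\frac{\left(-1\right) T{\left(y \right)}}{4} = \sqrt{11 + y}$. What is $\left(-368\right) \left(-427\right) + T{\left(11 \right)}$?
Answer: $157136 - 4 \sqrt{22} \approx 1.5712 \cdot 10^{5}$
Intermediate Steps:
$T{\left(y \right)} = - 4 \sqrt{11 + y}$
$\left(-368\right) \left(-427\right) + T{\left(11 \right)} = \left(-368\right) \left(-427\right) - 4 \sqrt{11 + 11} = 157136 - 4 \sqrt{22}$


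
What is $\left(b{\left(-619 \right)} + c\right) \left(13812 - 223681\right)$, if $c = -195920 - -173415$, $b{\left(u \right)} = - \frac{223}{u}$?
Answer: $\frac{2923553241268}{619} \approx 4.723 \cdot 10^{9}$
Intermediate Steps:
$c = -22505$ ($c = -195920 + 173415 = -22505$)
$\left(b{\left(-619 \right)} + c\right) \left(13812 - 223681\right) = \left(- \frac{223}{-619} - 22505\right) \left(13812 - 223681\right) = \left(\left(-223\right) \left(- \frac{1}{619}\right) - 22505\right) \left(-209869\right) = \left(\frac{223}{619} - 22505\right) \left(-209869\right) = \left(- \frac{13930372}{619}\right) \left(-209869\right) = \frac{2923553241268}{619}$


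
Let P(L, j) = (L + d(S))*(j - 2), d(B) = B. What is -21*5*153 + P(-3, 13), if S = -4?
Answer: -16142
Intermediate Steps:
P(L, j) = (-4 + L)*(-2 + j) (P(L, j) = (L - 4)*(j - 2) = (-4 + L)*(-2 + j))
-21*5*153 + P(-3, 13) = -21*5*153 + (8 - 4*13 - 2*(-3) - 3*13) = -105*153 + (8 - 52 + 6 - 39) = -16065 - 77 = -16142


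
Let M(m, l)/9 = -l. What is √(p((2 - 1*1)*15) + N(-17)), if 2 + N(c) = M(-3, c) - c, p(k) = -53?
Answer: √115 ≈ 10.724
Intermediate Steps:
M(m, l) = -9*l (M(m, l) = 9*(-l) = -9*l)
N(c) = -2 - 10*c (N(c) = -2 + (-9*c - c) = -2 - 10*c)
√(p((2 - 1*1)*15) + N(-17)) = √(-53 + (-2 - 10*(-17))) = √(-53 + (-2 + 170)) = √(-53 + 168) = √115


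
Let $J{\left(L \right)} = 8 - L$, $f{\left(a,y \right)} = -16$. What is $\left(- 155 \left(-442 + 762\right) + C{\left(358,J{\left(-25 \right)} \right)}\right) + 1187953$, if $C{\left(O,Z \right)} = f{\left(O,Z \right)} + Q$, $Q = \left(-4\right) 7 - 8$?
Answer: $1138301$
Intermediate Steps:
$Q = -36$ ($Q = -28 - 8 = -36$)
$C{\left(O,Z \right)} = -52$ ($C{\left(O,Z \right)} = -16 - 36 = -52$)
$\left(- 155 \left(-442 + 762\right) + C{\left(358,J{\left(-25 \right)} \right)}\right) + 1187953 = \left(- 155 \left(-442 + 762\right) - 52\right) + 1187953 = \left(\left(-155\right) 320 - 52\right) + 1187953 = \left(-49600 - 52\right) + 1187953 = -49652 + 1187953 = 1138301$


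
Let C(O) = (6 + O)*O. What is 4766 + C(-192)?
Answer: 40478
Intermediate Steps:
C(O) = O*(6 + O)
4766 + C(-192) = 4766 - 192*(6 - 192) = 4766 - 192*(-186) = 4766 + 35712 = 40478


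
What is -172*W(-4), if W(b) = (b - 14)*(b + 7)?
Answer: 9288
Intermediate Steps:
W(b) = (-14 + b)*(7 + b)
-172*W(-4) = -172*(-98 + (-4)**2 - 7*(-4)) = -172*(-98 + 16 + 28) = -172*(-54) = 9288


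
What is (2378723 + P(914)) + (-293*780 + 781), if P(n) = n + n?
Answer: 2152792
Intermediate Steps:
P(n) = 2*n
(2378723 + P(914)) + (-293*780 + 781) = (2378723 + 2*914) + (-293*780 + 781) = (2378723 + 1828) + (-228540 + 781) = 2380551 - 227759 = 2152792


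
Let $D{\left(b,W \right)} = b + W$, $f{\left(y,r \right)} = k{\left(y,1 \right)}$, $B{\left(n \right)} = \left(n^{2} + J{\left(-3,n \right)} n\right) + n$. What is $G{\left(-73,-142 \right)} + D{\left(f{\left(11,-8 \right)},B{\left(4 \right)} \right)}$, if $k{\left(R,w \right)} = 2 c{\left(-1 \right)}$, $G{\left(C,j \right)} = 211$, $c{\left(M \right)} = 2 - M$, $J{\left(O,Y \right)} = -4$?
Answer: $221$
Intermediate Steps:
$B{\left(n \right)} = n^{2} - 3 n$ ($B{\left(n \right)} = \left(n^{2} - 4 n\right) + n = n^{2} - 3 n$)
$k{\left(R,w \right)} = 6$ ($k{\left(R,w \right)} = 2 \left(2 - -1\right) = 2 \left(2 + 1\right) = 2 \cdot 3 = 6$)
$f{\left(y,r \right)} = 6$
$D{\left(b,W \right)} = W + b$
$G{\left(-73,-142 \right)} + D{\left(f{\left(11,-8 \right)},B{\left(4 \right)} \right)} = 211 + \left(4 \left(-3 + 4\right) + 6\right) = 211 + \left(4 \cdot 1 + 6\right) = 211 + \left(4 + 6\right) = 211 + 10 = 221$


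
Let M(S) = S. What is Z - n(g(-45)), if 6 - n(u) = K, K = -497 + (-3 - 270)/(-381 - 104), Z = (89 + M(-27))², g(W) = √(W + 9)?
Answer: 1620658/485 ≈ 3341.6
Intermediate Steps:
g(W) = √(9 + W)
Z = 3844 (Z = (89 - 27)² = 62² = 3844)
K = -240772/485 (K = -497 - 273/(-485) = -497 - 273*(-1/485) = -497 + 273/485 = -240772/485 ≈ -496.44)
n(u) = 243682/485 (n(u) = 6 - 1*(-240772/485) = 6 + 240772/485 = 243682/485)
Z - n(g(-45)) = 3844 - 1*243682/485 = 3844 - 243682/485 = 1620658/485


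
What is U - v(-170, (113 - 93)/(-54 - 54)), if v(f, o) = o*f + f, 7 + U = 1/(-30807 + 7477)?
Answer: 82844803/629910 ≈ 131.52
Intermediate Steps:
U = -163311/23330 (U = -7 + 1/(-30807 + 7477) = -7 + 1/(-23330) = -7 - 1/23330 = -163311/23330 ≈ -7.0000)
v(f, o) = f + f*o (v(f, o) = f*o + f = f + f*o)
U - v(-170, (113 - 93)/(-54 - 54)) = -163311/23330 - (-170)*(1 + (113 - 93)/(-54 - 54)) = -163311/23330 - (-170)*(1 + 20/(-108)) = -163311/23330 - (-170)*(1 + 20*(-1/108)) = -163311/23330 - (-170)*(1 - 5/27) = -163311/23330 - (-170)*22/27 = -163311/23330 - 1*(-3740/27) = -163311/23330 + 3740/27 = 82844803/629910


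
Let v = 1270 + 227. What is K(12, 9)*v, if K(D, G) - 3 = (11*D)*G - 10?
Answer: 1767957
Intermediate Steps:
K(D, G) = -7 + 11*D*G (K(D, G) = 3 + ((11*D)*G - 10) = 3 + (11*D*G - 10) = 3 + (-10 + 11*D*G) = -7 + 11*D*G)
v = 1497
K(12, 9)*v = (-7 + 11*12*9)*1497 = (-7 + 1188)*1497 = 1181*1497 = 1767957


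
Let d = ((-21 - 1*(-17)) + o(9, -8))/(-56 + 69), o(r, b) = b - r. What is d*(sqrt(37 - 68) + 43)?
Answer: -903/13 - 21*I*sqrt(31)/13 ≈ -69.462 - 8.9941*I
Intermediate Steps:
d = -21/13 (d = ((-21 - 1*(-17)) + (-8 - 1*9))/(-56 + 69) = ((-21 + 17) + (-8 - 9))/13 = (-4 - 17)*(1/13) = -21*1/13 = -21/13 ≈ -1.6154)
d*(sqrt(37 - 68) + 43) = -21*(sqrt(37 - 68) + 43)/13 = -21*(sqrt(-31) + 43)/13 = -21*(I*sqrt(31) + 43)/13 = -21*(43 + I*sqrt(31))/13 = -903/13 - 21*I*sqrt(31)/13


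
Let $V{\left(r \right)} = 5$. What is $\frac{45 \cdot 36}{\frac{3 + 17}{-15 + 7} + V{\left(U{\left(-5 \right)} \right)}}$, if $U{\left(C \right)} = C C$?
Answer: $648$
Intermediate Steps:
$U{\left(C \right)} = C^{2}$
$\frac{45 \cdot 36}{\frac{3 + 17}{-15 + 7} + V{\left(U{\left(-5 \right)} \right)}} = \frac{45 \cdot 36}{\frac{3 + 17}{-15 + 7} + 5} = \frac{1620}{\frac{20}{-8} + 5} = \frac{1620}{20 \left(- \frac{1}{8}\right) + 5} = \frac{1620}{- \frac{5}{2} + 5} = \frac{1620}{\frac{5}{2}} = 1620 \cdot \frac{2}{5} = 648$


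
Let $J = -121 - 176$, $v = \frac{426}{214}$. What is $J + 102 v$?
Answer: $- \frac{10053}{107} \approx -93.953$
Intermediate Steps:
$v = \frac{213}{107}$ ($v = 426 \cdot \frac{1}{214} = \frac{213}{107} \approx 1.9907$)
$J = -297$
$J + 102 v = -297 + 102 \cdot \frac{213}{107} = -297 + \frac{21726}{107} = - \frac{10053}{107}$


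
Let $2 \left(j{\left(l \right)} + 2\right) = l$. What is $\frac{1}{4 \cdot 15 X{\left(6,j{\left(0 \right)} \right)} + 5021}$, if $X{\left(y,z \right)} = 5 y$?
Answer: $\frac{1}{6821} \approx 0.00014661$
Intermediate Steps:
$j{\left(l \right)} = -2 + \frac{l}{2}$
$\frac{1}{4 \cdot 15 X{\left(6,j{\left(0 \right)} \right)} + 5021} = \frac{1}{4 \cdot 15 \cdot 5 \cdot 6 + 5021} = \frac{1}{60 \cdot 30 + 5021} = \frac{1}{1800 + 5021} = \frac{1}{6821}$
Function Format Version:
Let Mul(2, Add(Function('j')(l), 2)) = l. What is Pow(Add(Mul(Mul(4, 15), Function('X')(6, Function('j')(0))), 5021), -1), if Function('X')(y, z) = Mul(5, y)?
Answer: Rational(1, 6821) ≈ 0.00014661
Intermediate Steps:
Function('j')(l) = Add(-2, Mul(Rational(1, 2), l))
Pow(Add(Mul(Mul(4, 15), Function('X')(6, Function('j')(0))), 5021), -1) = Pow(Add(Mul(Mul(4, 15), Mul(5, 6)), 5021), -1) = Pow(Add(Mul(60, 30), 5021), -1) = Pow(Add(1800, 5021), -1) = Pow(6821, -1) = Rational(1, 6821)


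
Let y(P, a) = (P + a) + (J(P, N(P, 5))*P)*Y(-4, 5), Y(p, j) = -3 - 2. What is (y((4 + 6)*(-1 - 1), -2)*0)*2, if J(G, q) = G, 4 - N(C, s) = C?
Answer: 0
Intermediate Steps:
Y(p, j) = -5
N(C, s) = 4 - C
y(P, a) = P + a - 5*P**2 (y(P, a) = (P + a) + (P*P)*(-5) = (P + a) + P**2*(-5) = (P + a) - 5*P**2 = P + a - 5*P**2)
(y((4 + 6)*(-1 - 1), -2)*0)*2 = (((4 + 6)*(-1 - 1) - 2 - 5*(-1 - 1)**2*(4 + 6)**2)*0)*2 = ((10*(-2) - 2 - 5*(10*(-2))**2)*0)*2 = ((-20 - 2 - 5*(-20)**2)*0)*2 = ((-20 - 2 - 5*400)*0)*2 = ((-20 - 2 - 2000)*0)*2 = -2022*0*2 = 0*2 = 0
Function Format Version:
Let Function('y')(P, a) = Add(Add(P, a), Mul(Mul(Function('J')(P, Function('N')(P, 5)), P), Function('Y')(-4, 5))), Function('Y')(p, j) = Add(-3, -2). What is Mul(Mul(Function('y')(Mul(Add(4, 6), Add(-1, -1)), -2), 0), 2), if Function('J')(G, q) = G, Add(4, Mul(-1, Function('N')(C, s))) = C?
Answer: 0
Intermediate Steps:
Function('Y')(p, j) = -5
Function('N')(C, s) = Add(4, Mul(-1, C))
Function('y')(P, a) = Add(P, a, Mul(-5, Pow(P, 2))) (Function('y')(P, a) = Add(Add(P, a), Mul(Mul(P, P), -5)) = Add(Add(P, a), Mul(Pow(P, 2), -5)) = Add(Add(P, a), Mul(-5, Pow(P, 2))) = Add(P, a, Mul(-5, Pow(P, 2))))
Mul(Mul(Function('y')(Mul(Add(4, 6), Add(-1, -1)), -2), 0), 2) = Mul(Mul(Add(Mul(Add(4, 6), Add(-1, -1)), -2, Mul(-5, Pow(Mul(Add(4, 6), Add(-1, -1)), 2))), 0), 2) = Mul(Mul(Add(Mul(10, -2), -2, Mul(-5, Pow(Mul(10, -2), 2))), 0), 2) = Mul(Mul(Add(-20, -2, Mul(-5, Pow(-20, 2))), 0), 2) = Mul(Mul(Add(-20, -2, Mul(-5, 400)), 0), 2) = Mul(Mul(Add(-20, -2, -2000), 0), 2) = Mul(Mul(-2022, 0), 2) = Mul(0, 2) = 0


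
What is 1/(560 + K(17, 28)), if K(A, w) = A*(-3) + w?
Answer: 1/537 ≈ 0.0018622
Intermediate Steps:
K(A, w) = w - 3*A (K(A, w) = -3*A + w = w - 3*A)
1/(560 + K(17, 28)) = 1/(560 + (28 - 3*17)) = 1/(560 + (28 - 51)) = 1/(560 - 23) = 1/537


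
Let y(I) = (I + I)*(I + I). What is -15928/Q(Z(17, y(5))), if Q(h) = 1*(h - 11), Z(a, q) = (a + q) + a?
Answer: -15928/123 ≈ -129.50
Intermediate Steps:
y(I) = 4*I**2 (y(I) = (2*I)*(2*I) = 4*I**2)
Z(a, q) = q + 2*a
Q(h) = -11 + h (Q(h) = 1*(-11 + h) = -11 + h)
-15928/Q(Z(17, y(5))) = -15928/(-11 + (4*5**2 + 2*17)) = -15928/(-11 + (4*25 + 34)) = -15928/(-11 + (100 + 34)) = -15928/(-11 + 134) = -15928/123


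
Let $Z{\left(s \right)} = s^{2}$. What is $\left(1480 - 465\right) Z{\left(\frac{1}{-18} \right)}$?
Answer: $\frac{1015}{324} \approx 3.1327$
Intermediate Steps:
$\left(1480 - 465\right) Z{\left(\frac{1}{-18} \right)} = \left(1480 - 465\right) \left(\frac{1}{-18}\right)^{2} = 1015 \left(- \frac{1}{18}\right)^{2} = 1015 \cdot \frac{1}{324} = \frac{1015}{324}$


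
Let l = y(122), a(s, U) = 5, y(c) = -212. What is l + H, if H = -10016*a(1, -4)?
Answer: -50292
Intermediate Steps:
l = -212
H = -50080 (H = -10016*5 = -50080)
l + H = -212 - 50080 = -50292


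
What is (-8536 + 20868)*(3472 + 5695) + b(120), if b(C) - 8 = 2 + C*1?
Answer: 113047574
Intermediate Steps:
b(C) = 10 + C (b(C) = 8 + (2 + C*1) = 8 + (2 + C) = 10 + C)
(-8536 + 20868)*(3472 + 5695) + b(120) = (-8536 + 20868)*(3472 + 5695) + (10 + 120) = 12332*9167 + 130 = 113047444 + 130 = 113047574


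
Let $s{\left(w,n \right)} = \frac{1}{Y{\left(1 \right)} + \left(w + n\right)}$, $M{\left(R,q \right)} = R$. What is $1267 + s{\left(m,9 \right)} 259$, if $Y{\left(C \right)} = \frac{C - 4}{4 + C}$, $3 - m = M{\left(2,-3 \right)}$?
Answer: $\frac{60844}{47} \approx 1294.6$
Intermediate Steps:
$m = 1$ ($m = 3 - 2 = 1$)
$Y{\left(C \right)} = \frac{-4 + C}{4 + C}$
$s{\left(w,n \right)} = \frac{1}{- \frac{3}{5} + n + w}$ ($s{\left(w,n \right)} = \frac{1}{\frac{-4 + 1}{4 + 1} + \left(w + n\right)} = \frac{1}{\frac{1}{5} \left(-3\right) + \left(n + w\right)} = \frac{1}{- \frac{3}{5} + \left(n + w\right)} = \frac{1}{- \frac{3}{5} + n + w}$)
$1267 + s{\left(m,9 \right)} 259 = 1267 + \frac{5}{-3 + 5 \cdot 9 + 5 \cdot 1} \cdot 259 = 1267 + \frac{5}{-3 + 45 + 5} \cdot 259 = 1267 + \frac{5}{47} \cdot 259 = 1267 + \frac{1295}{47} = \frac{60844}{47}$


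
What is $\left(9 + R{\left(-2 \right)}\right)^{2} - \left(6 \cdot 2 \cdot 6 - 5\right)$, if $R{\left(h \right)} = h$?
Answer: $-18$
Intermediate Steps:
$\left(9 + R{\left(-2 \right)}\right)^{2} - \left(6 \cdot 2 \cdot 6 - 5\right) = \left(9 - 2\right)^{2} - \left(6 \cdot 2 \cdot 6 - 5\right) = 7^{2} - \left(6 \cdot 12 - 5\right) = 49 - \left(72 - 5\right) = 49 - 67 = -18$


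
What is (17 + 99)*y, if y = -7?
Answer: -812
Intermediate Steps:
(17 + 99)*y = (17 + 99)*(-7) = 116*(-7) = -812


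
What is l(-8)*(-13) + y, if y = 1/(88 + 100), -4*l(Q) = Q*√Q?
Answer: 1/188 - 52*I*√2 ≈ 0.0053191 - 73.539*I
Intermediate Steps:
l(Q) = -Q^(3/2)/4 (l(Q) = -Q*√Q/4 = -Q^(3/2)/4)
y = 1/188 ≈ 0.0053191
l(-8)*(-13) + y = -(-4)*I*√2*(-13) + 1/188 = (4*I*√2)*(-13) + 1/188 = -52*I*√2 + 1/188 = 1/188 - 52*I*√2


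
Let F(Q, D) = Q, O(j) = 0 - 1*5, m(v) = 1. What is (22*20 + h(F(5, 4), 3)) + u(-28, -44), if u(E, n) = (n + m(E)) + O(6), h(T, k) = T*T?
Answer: 417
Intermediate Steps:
O(j) = -5 (O(j) = 0 - 5 = -5)
h(T, k) = T**2
u(E, n) = -4 + n (u(E, n) = (n + 1) - 5 = (1 + n) - 5 = -4 + n)
(22*20 + h(F(5, 4), 3)) + u(-28, -44) = (22*20 + 5**2) + (-4 - 44) = (440 + 25) - 48 = 465 - 48 = 417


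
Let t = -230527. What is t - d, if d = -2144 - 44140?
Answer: -184243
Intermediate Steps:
d = -46284
t - d = -230527 - 1*(-46284) = -230527 + 46284 = -184243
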